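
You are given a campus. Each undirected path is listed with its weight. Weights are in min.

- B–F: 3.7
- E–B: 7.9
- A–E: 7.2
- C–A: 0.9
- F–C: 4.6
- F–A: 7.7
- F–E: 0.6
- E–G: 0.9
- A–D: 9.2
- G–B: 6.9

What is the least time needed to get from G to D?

Compare a few routes:
G - E - F - C - A - D: 0.9+0.6+4.6+0.9+9.2 = 16.2
G - E - F - A - D: 0.9+0.6+7.7+9.2 = 18.4
G - E - A - D: 0.9+7.2+9.2 = 17.3
Cheapest is G - E - F - C - A - D at 16.2 min.

16.2 min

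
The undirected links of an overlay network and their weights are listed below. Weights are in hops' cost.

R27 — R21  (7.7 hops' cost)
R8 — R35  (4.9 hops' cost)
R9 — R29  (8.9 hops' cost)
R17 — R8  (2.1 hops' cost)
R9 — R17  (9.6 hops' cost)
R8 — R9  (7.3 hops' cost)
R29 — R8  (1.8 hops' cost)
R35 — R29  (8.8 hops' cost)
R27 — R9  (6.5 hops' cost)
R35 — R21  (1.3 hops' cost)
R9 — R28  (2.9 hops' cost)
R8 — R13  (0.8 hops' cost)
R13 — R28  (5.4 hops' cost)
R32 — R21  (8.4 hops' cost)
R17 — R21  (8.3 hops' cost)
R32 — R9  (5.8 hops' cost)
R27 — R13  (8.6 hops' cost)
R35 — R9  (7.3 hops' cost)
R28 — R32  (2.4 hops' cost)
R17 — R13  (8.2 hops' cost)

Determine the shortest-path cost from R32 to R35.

9.7 hops' cost

Settle nodes by increasing distance from R32:
R32: 0
R28: 2.4  (via R32)
R9: 5.3  (via R28)
R13: 7.8  (via R28)
R21: 8.4  (via R32)
R8: 8.6  (via R13)
R35: 9.7  (via R21)
Shortest route: R32–R21–R35 = 9.7 hops' cost.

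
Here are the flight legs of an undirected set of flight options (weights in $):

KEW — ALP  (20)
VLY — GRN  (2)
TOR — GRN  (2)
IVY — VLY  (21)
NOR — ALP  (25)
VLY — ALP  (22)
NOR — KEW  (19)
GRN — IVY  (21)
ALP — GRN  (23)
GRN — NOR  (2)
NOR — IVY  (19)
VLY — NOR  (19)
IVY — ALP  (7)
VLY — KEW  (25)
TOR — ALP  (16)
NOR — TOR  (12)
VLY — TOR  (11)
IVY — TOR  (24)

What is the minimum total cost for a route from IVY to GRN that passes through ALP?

Shortest IVY→ALP: IVY → ALP = 7
Shortest ALP→GRN: ALP → TOR → GRN = 18
Total via ALP: 7 + 18 = $25.

$25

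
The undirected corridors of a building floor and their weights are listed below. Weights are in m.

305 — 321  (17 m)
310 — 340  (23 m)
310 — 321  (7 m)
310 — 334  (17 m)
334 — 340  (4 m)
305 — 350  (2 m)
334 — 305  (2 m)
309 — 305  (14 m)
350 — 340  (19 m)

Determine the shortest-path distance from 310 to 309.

Candidate routes:
310–334–305–309: 17+2+14 = 33
310–321–305–309: 7+17+14 = 38
310–334–340–350–305–309: 17+4+19+2+14 = 56
310–340–334–305–309: 23+4+2+14 = 43
The minimum is 33 m via 310–334–305–309.

33 m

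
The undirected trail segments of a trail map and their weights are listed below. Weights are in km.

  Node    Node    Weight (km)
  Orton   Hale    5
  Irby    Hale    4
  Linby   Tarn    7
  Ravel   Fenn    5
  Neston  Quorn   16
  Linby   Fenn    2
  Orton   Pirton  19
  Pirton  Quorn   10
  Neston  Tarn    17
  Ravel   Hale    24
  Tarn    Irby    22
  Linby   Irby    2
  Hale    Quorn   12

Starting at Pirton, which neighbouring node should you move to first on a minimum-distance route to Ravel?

Compare a few routes:
Pirton → Quorn → Hale → Irby → Linby → Fenn → Ravel: 10+12+4+2+2+5 = 35
Pirton → Orton → Hale → Irby → Linby → Fenn → Ravel: 19+5+4+2+2+5 = 37
Pirton → Quorn → Hale → Ravel: 10+12+24 = 46
The minimum is 35 km via Pirton → Quorn → Hale → Irby → Linby → Fenn → Ravel.
So from Pirton the first move is to Quorn.

Quorn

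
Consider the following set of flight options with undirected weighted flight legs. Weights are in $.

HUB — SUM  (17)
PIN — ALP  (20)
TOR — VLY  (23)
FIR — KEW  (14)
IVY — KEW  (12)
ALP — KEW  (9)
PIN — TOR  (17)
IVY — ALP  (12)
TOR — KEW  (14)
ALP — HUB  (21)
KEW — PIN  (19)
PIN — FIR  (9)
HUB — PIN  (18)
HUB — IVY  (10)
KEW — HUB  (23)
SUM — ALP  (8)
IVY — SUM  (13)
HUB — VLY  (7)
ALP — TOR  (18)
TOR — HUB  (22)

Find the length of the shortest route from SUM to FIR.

Running Dijkstra from SUM:
SUM: 0
ALP: 8  (via SUM)
IVY: 13  (via SUM)
KEW: 17  (via ALP)
HUB: 17  (via SUM)
VLY: 24  (via HUB)
TOR: 26  (via ALP)
PIN: 28  (via ALP)
FIR: 31  (via KEW)
Shortest route: SUM–ALP–KEW–FIR = $31.

$31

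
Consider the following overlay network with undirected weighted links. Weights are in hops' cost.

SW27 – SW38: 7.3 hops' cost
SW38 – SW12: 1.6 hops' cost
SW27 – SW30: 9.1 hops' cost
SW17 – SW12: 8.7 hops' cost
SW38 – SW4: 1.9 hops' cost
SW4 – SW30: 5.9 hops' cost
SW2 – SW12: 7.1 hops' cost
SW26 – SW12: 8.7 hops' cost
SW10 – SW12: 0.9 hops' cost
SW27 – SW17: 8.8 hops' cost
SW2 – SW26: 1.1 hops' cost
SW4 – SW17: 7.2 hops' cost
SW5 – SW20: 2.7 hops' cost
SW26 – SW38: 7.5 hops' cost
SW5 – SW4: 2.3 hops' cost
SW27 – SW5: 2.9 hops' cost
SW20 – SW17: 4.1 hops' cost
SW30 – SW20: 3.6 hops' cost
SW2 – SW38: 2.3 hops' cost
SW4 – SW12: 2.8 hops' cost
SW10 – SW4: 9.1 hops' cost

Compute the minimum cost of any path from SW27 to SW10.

Shortest distances from SW27:
SW27: 0
SW5: 2.9  (via SW27)
SW4: 5.2  (via SW5)
SW20: 5.6  (via SW5)
SW38: 7.1  (via SW4)
SW12: 8  (via SW4)
SW17: 8.8  (via SW27)
SW10: 8.9  (via SW12)
Shortest route: SW27–SW5–SW4–SW12–SW10 = 8.9 hops' cost.

8.9 hops' cost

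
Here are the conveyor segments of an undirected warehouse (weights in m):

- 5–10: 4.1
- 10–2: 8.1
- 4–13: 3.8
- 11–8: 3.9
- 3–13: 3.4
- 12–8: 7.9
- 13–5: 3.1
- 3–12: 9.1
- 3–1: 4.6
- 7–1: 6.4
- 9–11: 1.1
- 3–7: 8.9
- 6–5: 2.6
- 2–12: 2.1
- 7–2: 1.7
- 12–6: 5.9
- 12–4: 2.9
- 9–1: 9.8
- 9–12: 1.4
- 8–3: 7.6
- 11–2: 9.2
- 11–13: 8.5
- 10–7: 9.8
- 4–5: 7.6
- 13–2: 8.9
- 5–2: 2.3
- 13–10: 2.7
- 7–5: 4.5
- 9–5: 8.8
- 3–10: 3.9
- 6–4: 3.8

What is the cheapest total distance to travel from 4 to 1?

Settle nodes by increasing distance from 4:
4: 0
12: 2.9  (via 4)
6: 3.8  (via 4)
13: 3.8  (via 4)
9: 4.3  (via 12)
2: 5  (via 12)
11: 5.4  (via 9)
5: 6.4  (via 6)
10: 6.5  (via 13)
7: 6.7  (via 2)
3: 7.2  (via 13)
8: 9.3  (via 11)
1: 11.8  (via 3)
Shortest route: 4 → 13 → 3 → 1 = 11.8 m.

11.8 m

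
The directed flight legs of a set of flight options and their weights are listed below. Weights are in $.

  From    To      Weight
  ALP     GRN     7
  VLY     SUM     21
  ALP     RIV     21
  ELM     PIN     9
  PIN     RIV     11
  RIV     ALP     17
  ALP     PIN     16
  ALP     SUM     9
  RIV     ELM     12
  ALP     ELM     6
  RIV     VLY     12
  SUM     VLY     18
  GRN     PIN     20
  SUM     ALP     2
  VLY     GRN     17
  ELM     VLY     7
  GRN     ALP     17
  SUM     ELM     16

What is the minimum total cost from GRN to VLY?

Shortest distances from GRN:
GRN: 0
ALP: 17  (via GRN)
PIN: 20  (via GRN)
ELM: 23  (via ALP)
SUM: 26  (via ALP)
VLY: 30  (via ELM)
Shortest route: GRN–ALP–ELM–VLY = $30.

$30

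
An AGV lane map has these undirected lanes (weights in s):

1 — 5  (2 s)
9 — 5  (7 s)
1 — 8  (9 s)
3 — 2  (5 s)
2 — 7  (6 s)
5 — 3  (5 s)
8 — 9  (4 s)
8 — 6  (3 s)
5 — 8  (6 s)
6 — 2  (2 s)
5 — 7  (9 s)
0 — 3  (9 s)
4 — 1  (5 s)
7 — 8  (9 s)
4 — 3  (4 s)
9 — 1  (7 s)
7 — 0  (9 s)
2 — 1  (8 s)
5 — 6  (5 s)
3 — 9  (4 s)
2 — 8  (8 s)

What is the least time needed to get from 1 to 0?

16 s

Settle nodes by increasing distance from 1:
1: 0
5: 2  (via 1)
4: 5  (via 1)
3: 7  (via 5)
6: 7  (via 5)
9: 7  (via 1)
2: 8  (via 1)
8: 8  (via 5)
7: 11  (via 5)
0: 16  (via 3)
Shortest route: 1–5–3–0 = 16 s.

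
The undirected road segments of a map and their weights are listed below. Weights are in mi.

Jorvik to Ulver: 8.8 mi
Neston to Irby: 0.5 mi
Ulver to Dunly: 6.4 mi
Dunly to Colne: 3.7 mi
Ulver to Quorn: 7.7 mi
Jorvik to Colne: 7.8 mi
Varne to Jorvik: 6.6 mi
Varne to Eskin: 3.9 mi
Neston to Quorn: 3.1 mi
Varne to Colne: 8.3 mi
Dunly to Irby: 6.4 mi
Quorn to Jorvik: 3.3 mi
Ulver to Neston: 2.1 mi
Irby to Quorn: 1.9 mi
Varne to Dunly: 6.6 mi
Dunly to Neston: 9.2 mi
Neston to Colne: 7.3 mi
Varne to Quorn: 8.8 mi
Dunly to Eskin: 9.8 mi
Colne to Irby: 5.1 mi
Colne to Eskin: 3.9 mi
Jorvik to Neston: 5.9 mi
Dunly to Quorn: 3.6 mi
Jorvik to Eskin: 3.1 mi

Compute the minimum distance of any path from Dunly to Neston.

Shortest distances from Dunly:
Dunly: 0
Quorn: 3.6  (via Dunly)
Colne: 3.7  (via Dunly)
Irby: 5.5  (via Quorn)
Neston: 6  (via Irby)
Shortest route: Dunly–Quorn–Irby–Neston = 6 mi.

6 mi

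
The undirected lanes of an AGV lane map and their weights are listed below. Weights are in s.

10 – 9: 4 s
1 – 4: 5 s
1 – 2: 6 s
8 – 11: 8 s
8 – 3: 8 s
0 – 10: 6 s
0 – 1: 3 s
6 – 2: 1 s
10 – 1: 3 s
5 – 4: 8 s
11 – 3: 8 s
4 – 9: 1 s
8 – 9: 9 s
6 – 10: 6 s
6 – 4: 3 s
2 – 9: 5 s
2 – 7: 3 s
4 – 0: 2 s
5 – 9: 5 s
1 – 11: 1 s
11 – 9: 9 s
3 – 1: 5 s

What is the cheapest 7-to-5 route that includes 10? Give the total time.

Best 7 to 10: 7–2–6–10 costing 10
Shortest 10→5: 10–9–5 = 9
Total via 10: 10 + 9 = 19 s.

19 s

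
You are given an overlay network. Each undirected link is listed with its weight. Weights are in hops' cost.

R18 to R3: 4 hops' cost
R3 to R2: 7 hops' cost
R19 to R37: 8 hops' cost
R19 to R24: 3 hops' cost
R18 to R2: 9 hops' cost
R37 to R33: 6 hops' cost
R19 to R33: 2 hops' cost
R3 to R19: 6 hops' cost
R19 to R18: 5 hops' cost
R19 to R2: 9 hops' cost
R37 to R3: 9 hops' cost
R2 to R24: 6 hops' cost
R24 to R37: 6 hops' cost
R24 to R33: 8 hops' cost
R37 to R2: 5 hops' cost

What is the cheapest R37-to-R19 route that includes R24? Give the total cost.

9 hops' cost

Best R37 to R24: R37–R24 costing 6
Best R24 to R19: R24–R19 costing 3
Total via R24: 6 + 3 = 9 hops' cost.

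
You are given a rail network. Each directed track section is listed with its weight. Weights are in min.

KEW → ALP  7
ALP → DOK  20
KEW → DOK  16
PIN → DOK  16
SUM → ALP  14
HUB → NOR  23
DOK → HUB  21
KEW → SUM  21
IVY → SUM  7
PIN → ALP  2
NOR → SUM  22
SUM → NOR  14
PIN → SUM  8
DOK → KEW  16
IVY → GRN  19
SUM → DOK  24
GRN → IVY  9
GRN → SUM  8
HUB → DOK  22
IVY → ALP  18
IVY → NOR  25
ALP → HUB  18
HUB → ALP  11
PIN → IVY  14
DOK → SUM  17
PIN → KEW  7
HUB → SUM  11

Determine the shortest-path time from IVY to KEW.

47 min

Running Dijkstra from IVY:
IVY: 0
SUM: 7  (via IVY)
ALP: 18  (via IVY)
GRN: 19  (via IVY)
NOR: 21  (via SUM)
DOK: 31  (via SUM)
HUB: 36  (via ALP)
KEW: 47  (via DOK)
Shortest route: IVY–SUM–DOK–KEW = 47 min.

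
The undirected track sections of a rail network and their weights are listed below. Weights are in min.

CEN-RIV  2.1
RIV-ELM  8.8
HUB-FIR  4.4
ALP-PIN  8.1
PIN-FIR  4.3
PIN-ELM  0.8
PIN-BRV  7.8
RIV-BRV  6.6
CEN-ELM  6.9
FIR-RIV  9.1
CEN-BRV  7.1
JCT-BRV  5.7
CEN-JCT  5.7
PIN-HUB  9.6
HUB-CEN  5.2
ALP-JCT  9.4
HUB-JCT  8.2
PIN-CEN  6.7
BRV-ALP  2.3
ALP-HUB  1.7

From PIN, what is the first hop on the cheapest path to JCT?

CEN

Candidate routes:
PIN–ALP–BRV–JCT: 8.1+2.3+5.7 = 16.1
PIN–BRV–JCT: 7.8+5.7 = 13.5
PIN–ELM–CEN–JCT: 0.8+6.9+5.7 = 13.4
PIN–CEN–JCT: 6.7+5.7 = 12.4
The minimum is 12.4 min via PIN–CEN–JCT.
So from PIN the first move is to CEN.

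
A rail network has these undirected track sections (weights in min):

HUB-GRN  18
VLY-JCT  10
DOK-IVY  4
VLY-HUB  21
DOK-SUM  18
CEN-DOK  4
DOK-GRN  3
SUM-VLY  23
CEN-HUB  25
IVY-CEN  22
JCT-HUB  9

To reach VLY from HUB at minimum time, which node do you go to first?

Enumerating some paths:
HUB–JCT–VLY: 9+10 = 19
HUB–VLY: 21 = 21
The minimum is 19 min via HUB–JCT–VLY.
So from HUB the first move is to JCT.

JCT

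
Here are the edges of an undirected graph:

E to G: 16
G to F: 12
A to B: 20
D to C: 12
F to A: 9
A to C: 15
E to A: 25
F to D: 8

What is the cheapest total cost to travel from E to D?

Settle nodes by increasing distance from E:
E: 0
G: 16  (via E)
A: 25  (via E)
F: 28  (via G)
D: 36  (via F)
Shortest route: E → G → F → D = 36.

36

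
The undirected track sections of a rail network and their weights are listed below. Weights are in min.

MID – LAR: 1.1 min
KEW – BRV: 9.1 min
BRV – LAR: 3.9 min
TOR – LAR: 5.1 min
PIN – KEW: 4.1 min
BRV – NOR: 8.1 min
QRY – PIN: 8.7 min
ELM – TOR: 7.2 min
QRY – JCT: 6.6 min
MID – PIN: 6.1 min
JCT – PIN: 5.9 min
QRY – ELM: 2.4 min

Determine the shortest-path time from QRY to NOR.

26.7 min

Compare a few routes:
QRY–ELM–TOR–LAR–BRV–NOR: 2.4+7.2+5.1+3.9+8.1 = 26.7
QRY–PIN–MID–LAR–BRV–NOR: 8.7+6.1+1.1+3.9+8.1 = 27.9
QRY–PIN–KEW–BRV–NOR: 8.7+4.1+9.1+8.1 = 30
Cheapest is QRY–ELM–TOR–LAR–BRV–NOR at 26.7 min.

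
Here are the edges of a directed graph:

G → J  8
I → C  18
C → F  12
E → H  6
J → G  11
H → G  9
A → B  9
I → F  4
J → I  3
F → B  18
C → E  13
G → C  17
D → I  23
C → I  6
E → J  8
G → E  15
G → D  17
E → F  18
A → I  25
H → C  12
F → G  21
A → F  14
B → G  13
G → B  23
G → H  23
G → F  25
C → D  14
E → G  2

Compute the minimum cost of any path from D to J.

56

Shortest distances from D:
D: 0
I: 23  (via D)
F: 27  (via I)
C: 41  (via I)
B: 45  (via F)
G: 48  (via F)
E: 54  (via C)
J: 56  (via G)
Shortest route: D → I → F → G → J = 56.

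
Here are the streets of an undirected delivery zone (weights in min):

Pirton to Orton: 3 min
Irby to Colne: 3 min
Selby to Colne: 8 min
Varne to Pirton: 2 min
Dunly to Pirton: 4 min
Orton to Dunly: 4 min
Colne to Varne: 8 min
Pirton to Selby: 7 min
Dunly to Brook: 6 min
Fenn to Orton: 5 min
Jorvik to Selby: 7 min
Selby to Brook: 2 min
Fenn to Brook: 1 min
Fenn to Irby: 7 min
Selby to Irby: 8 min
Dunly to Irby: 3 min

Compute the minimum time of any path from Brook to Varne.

Settle nodes by increasing distance from Brook:
Brook: 0
Fenn: 1  (via Brook)
Selby: 2  (via Brook)
Dunly: 6  (via Brook)
Orton: 6  (via Fenn)
Irby: 8  (via Fenn)
Pirton: 9  (via Selby)
Jorvik: 9  (via Selby)
Colne: 10  (via Selby)
Varne: 11  (via Pirton)
Shortest route: Brook → Selby → Pirton → Varne = 11 min.

11 min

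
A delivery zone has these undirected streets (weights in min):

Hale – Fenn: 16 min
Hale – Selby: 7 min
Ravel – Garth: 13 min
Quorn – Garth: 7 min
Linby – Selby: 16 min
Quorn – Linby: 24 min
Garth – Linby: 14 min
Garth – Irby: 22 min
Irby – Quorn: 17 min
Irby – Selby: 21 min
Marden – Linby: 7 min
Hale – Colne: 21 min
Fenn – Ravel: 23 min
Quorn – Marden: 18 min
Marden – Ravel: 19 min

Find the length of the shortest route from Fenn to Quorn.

Settle nodes by increasing distance from Fenn:
Fenn: 0
Hale: 16  (via Fenn)
Ravel: 23  (via Fenn)
Selby: 23  (via Hale)
Garth: 36  (via Ravel)
Colne: 37  (via Hale)
Linby: 39  (via Selby)
Marden: 42  (via Ravel)
Quorn: 43  (via Garth)
Shortest route: Fenn → Ravel → Garth → Quorn = 43 min.

43 min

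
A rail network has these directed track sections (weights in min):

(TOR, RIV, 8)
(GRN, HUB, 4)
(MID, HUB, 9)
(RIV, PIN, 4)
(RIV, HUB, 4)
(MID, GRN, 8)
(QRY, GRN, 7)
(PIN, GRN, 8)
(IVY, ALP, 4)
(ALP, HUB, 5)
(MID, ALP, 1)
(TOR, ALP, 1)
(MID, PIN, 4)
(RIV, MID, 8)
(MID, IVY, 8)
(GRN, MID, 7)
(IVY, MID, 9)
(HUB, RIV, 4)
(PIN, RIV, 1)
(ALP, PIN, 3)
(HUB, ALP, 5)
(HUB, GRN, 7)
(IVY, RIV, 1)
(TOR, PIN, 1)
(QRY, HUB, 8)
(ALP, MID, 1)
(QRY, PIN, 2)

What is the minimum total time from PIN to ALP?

10 min

Candidate routes:
PIN - RIV - HUB - ALP: 1+4+5 = 10
PIN - GRN - MID - ALP: 8+7+1 = 16
Cheapest is PIN - RIV - HUB - ALP at 10 min.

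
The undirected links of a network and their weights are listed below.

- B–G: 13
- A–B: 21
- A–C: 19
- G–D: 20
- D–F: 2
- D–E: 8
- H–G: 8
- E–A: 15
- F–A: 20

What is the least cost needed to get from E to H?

36

Shortest distances from E:
E: 0
D: 8  (via E)
F: 10  (via D)
A: 15  (via E)
G: 28  (via D)
C: 34  (via A)
B: 36  (via A)
H: 36  (via G)
Shortest route: E–D–G–H = 36.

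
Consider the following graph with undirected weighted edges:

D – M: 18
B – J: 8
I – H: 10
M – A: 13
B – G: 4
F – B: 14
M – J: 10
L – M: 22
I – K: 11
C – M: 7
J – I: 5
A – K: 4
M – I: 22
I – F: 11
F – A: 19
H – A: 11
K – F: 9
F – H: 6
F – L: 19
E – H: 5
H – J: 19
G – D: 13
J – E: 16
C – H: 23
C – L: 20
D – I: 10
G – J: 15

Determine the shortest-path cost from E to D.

Enumerating some paths:
E → H → I → D: 5+10+10 = 25
E → J → I → D: 16+5+10 = 31
The minimum is 25 via E → H → I → D.

25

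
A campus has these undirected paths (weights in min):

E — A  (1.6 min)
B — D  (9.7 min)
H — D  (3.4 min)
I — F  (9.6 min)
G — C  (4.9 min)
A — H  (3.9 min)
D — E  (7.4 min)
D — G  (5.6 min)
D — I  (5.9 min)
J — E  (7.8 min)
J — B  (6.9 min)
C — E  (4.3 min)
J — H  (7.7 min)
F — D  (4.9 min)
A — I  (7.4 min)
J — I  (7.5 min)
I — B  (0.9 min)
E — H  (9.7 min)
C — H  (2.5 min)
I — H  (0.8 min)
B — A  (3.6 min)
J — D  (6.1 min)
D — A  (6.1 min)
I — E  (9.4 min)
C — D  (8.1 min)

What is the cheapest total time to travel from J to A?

Candidate routes:
J - B - A: 6.9+3.6 = 10.5
J - E - A: 7.8+1.6 = 9.4
J - H - A: 7.7+3.9 = 11.6
The minimum is 9.4 min via J - E - A.

9.4 min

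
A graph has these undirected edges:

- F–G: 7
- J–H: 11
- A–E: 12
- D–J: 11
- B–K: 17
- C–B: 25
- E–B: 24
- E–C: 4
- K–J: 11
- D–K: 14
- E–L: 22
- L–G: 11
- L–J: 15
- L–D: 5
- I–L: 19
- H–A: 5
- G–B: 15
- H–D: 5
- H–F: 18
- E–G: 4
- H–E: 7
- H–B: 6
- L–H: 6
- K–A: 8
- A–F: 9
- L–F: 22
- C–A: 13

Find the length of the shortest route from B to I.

Candidate routes:
B → H → D → L → I: 6+5+5+19 = 35
B → H → L → I: 6+6+19 = 31
Cheapest is B → H → L → I at 31.

31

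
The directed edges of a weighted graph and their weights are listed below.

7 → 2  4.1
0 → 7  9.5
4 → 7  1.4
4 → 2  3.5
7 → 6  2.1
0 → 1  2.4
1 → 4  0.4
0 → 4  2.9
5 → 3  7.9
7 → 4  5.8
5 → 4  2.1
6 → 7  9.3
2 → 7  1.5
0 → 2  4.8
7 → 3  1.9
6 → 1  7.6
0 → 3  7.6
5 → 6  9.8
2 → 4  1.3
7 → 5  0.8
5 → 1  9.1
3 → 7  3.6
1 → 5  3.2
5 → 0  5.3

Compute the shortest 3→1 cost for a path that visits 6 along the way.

Shortest 3→6: 3 → 7 → 6 = 5.7
Best 6 to 1: 6 → 1 costing 7.6
Total via 6: 5.7 + 7.6 = 13.3.

13.3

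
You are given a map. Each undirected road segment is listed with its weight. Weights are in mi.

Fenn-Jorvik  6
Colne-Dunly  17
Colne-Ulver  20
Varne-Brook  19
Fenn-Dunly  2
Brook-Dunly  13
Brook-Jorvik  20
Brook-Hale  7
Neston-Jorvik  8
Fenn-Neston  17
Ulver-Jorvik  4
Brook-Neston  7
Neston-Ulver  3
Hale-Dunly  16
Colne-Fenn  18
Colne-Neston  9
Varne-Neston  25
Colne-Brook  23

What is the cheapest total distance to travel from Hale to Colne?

Shortest distances from Hale:
Hale: 0
Brook: 7  (via Hale)
Neston: 14  (via Brook)
Dunly: 16  (via Hale)
Ulver: 17  (via Neston)
Fenn: 18  (via Dunly)
Jorvik: 21  (via Ulver)
Colne: 23  (via Neston)
Shortest route: Hale–Brook–Neston–Colne = 23 mi.

23 mi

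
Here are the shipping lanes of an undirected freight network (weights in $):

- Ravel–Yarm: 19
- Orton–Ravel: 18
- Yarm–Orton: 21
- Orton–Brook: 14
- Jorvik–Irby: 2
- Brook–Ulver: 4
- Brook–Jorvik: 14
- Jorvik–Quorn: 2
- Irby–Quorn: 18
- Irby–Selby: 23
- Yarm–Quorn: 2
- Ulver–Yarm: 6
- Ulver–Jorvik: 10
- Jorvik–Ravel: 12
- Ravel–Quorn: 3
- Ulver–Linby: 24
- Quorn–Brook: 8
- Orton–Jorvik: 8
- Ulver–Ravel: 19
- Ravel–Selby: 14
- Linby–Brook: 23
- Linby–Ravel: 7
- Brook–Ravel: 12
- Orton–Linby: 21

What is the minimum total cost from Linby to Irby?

Compare a few routes:
Linby - Ravel - Quorn - Irby: 7+3+18 = 28
Linby - Ravel - Quorn - Jorvik - Irby: 7+3+2+2 = 14
Linby - Ravel - Jorvik - Irby: 7+12+2 = 21
Cheapest is Linby - Ravel - Quorn - Jorvik - Irby at $14.

$14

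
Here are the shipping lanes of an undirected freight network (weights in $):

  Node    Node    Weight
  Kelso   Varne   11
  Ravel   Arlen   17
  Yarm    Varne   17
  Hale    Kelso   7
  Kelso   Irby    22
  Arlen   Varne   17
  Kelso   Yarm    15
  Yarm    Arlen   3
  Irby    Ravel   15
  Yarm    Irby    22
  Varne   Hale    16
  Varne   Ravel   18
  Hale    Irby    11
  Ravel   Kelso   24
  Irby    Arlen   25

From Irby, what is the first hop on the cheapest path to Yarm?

Yarm

Enumerating some paths:
Irby → Hale → Kelso → Yarm: 11+7+15 = 33
Irby → Ravel → Arlen → Yarm: 15+17+3 = 35
Irby → Arlen → Yarm: 25+3 = 28
Irby → Yarm: 22 = 22
Cheapest is Irby → Yarm at $22.
So from Irby the first move is to Yarm.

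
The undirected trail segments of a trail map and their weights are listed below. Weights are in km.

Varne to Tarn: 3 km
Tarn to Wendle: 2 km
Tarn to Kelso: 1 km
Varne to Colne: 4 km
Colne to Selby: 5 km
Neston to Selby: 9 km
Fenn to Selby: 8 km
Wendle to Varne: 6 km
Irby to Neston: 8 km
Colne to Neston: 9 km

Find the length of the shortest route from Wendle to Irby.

26 km

Settle nodes by increasing distance from Wendle:
Wendle: 0
Tarn: 2  (via Wendle)
Kelso: 3  (via Tarn)
Varne: 5  (via Tarn)
Colne: 9  (via Varne)
Selby: 14  (via Colne)
Neston: 18  (via Colne)
Fenn: 22  (via Selby)
Irby: 26  (via Neston)
Shortest route: Wendle–Tarn–Varne–Colne–Neston–Irby = 26 km.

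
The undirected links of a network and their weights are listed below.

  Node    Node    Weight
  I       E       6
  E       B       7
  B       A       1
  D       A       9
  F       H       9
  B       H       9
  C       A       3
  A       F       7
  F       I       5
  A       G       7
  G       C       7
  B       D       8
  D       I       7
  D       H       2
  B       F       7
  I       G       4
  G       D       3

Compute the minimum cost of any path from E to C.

Shortest distances from E:
E: 0
I: 6  (via E)
B: 7  (via E)
A: 8  (via B)
G: 10  (via I)
C: 11  (via A)
Shortest route: E–B–A–C = 11.

11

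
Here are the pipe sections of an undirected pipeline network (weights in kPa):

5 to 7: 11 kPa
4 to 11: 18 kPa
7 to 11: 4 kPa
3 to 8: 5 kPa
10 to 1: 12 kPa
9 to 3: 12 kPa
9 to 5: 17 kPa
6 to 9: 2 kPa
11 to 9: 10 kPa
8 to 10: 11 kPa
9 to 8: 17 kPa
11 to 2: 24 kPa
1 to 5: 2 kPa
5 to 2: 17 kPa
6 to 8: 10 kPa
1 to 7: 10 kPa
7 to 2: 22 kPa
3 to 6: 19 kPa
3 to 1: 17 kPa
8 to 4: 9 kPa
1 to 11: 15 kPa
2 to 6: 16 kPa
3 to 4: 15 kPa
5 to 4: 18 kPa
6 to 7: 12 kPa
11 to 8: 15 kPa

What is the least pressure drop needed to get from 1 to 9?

19 kPa

Enumerating some paths:
1 - 7 - 11 - 9: 10+4+10 = 24
1 - 5 - 9: 2+17 = 19
Cheapest is 1 - 5 - 9 at 19 kPa.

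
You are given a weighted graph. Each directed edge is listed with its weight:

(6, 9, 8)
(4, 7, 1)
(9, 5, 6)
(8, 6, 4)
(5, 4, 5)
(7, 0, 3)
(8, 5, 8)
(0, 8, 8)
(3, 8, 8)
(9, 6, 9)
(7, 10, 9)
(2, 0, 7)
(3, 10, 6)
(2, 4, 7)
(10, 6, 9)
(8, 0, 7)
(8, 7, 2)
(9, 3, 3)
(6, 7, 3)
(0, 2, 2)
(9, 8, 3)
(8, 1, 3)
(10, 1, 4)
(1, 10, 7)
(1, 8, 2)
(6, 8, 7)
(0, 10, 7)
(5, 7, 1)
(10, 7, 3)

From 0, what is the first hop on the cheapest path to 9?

Compare a few routes:
0 → 8 → 6 → 9: 8+4+8 = 20
0 → 10 → 6 → 9: 7+9+8 = 24
The minimum is 20 via 0 → 8 → 6 → 9.
So from 0 the first move is to 8.

8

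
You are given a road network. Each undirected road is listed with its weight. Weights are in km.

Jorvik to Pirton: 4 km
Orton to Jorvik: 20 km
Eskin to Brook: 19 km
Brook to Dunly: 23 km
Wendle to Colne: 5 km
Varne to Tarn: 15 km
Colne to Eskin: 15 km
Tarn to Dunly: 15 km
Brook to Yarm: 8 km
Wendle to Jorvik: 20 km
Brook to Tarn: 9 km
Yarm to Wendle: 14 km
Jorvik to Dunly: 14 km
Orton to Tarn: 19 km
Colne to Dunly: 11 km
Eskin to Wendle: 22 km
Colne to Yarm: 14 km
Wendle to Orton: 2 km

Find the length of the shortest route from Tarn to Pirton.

33 km

Enumerating some paths:
Tarn - Dunly - Jorvik - Pirton: 15+14+4 = 33
Tarn - Orton - Wendle - Jorvik - Pirton: 19+2+20+4 = 45
Tarn - Orton - Jorvik - Pirton: 19+20+4 = 43
Cheapest is Tarn - Dunly - Jorvik - Pirton at 33 km.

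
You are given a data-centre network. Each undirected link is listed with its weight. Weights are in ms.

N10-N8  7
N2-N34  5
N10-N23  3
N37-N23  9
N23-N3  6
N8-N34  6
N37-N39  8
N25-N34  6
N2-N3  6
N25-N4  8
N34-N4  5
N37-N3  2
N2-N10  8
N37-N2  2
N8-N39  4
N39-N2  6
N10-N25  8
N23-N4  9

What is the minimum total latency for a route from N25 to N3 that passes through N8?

Best N25 to N8: N25 → N34 → N8 costing 12
Shortest N8→N3: N8 → N39 → N37 → N3 = 14
Total via N8: 12 + 14 = 26 ms.

26 ms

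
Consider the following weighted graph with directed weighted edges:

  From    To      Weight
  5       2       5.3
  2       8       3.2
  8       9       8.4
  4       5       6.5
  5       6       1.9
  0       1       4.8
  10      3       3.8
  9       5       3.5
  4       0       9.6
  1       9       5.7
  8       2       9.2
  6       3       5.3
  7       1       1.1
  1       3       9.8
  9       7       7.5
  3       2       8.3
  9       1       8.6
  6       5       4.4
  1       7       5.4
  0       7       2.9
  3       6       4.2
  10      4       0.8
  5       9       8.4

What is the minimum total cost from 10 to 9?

Candidate routes:
10–4–5–9: 0.8+6.5+8.4 = 15.7
10–3–6–5–9: 3.8+4.2+4.4+8.4 = 20.8
10–4–0–7–1–9: 0.8+9.6+2.9+1.1+5.7 = 20.1
10–4–0–1–9: 0.8+9.6+4.8+5.7 = 20.9
The minimum is 15.7 via 10–4–5–9.

15.7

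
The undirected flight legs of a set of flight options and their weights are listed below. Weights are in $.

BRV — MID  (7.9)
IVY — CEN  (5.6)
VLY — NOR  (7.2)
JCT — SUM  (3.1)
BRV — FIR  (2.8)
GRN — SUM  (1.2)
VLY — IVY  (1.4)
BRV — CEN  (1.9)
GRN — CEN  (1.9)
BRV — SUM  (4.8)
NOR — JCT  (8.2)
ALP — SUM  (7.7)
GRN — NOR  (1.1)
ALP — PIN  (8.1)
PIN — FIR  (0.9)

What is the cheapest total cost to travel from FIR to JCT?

$10.7

Running Dijkstra from FIR:
FIR: 0
PIN: 0.9  (via FIR)
BRV: 2.8  (via FIR)
CEN: 4.7  (via BRV)
GRN: 6.6  (via CEN)
SUM: 7.6  (via BRV)
NOR: 7.7  (via GRN)
ALP: 9  (via PIN)
IVY: 10.3  (via CEN)
MID: 10.7  (via BRV)
JCT: 10.7  (via SUM)
Shortest route: FIR → BRV → SUM → JCT = $10.7.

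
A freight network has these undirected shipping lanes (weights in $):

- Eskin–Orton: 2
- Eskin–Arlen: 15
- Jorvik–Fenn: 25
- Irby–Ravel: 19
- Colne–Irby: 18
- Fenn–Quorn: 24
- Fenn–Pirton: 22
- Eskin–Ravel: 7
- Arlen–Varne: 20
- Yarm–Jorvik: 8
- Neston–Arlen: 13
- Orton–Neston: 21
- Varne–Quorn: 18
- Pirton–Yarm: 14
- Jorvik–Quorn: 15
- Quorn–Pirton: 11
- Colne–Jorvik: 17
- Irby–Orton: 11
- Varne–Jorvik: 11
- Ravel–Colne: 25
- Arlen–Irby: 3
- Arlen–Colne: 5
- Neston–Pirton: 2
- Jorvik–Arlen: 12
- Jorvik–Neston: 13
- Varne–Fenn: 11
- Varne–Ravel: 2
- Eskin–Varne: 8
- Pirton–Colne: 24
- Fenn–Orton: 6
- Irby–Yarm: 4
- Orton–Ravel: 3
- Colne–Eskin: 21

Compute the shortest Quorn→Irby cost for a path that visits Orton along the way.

Shortest Quorn→Orton: Quorn → Varne → Ravel → Orton = 23
Shortest Orton→Irby: Orton → Irby = 11
Total via Orton: 23 + 11 = $34.

$34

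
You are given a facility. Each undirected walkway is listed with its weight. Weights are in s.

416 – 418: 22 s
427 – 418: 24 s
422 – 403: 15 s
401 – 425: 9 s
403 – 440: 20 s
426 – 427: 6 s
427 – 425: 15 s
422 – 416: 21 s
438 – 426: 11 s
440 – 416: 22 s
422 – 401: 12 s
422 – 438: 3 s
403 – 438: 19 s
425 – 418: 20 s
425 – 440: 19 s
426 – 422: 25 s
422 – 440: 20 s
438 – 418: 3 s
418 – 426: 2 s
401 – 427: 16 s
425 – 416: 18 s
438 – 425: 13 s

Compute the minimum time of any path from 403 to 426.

Running Dijkstra from 403:
403: 0
422: 15  (via 403)
438: 18  (via 422)
440: 20  (via 403)
418: 21  (via 438)
426: 23  (via 418)
Shortest route: 403 → 422 → 438 → 418 → 426 = 23 s.

23 s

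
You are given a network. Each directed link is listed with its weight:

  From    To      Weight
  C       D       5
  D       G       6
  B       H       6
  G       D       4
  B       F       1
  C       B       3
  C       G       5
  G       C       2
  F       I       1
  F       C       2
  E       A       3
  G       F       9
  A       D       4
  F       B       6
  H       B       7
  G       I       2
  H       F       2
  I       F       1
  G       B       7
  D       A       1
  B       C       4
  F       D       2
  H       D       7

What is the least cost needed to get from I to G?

Compare a few routes:
I → F → D → G: 1+2+6 = 9
I → F → C → D → G: 1+2+5+6 = 14
I → F → C → G: 1+2+5 = 8
Cheapest is I → F → C → G at 8.

8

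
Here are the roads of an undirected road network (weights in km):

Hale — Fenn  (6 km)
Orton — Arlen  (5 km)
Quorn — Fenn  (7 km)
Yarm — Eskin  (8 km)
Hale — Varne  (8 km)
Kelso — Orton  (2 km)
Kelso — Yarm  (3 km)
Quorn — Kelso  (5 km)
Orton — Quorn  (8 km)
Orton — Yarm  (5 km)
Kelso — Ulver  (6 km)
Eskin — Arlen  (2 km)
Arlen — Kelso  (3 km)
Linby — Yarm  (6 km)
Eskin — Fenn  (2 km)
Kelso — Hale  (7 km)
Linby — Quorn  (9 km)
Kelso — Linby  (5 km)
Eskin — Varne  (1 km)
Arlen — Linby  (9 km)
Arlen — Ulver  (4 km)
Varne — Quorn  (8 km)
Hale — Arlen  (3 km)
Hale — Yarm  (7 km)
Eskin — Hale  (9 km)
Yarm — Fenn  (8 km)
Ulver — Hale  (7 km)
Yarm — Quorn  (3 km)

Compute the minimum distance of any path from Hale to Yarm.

7 km

Shortest distances from Hale:
Hale: 0
Arlen: 3  (via Hale)
Eskin: 5  (via Arlen)
Kelso: 6  (via Arlen)
Varne: 6  (via Eskin)
Fenn: 6  (via Hale)
Ulver: 7  (via Hale)
Yarm: 7  (via Hale)
Shortest route: Hale–Yarm = 7 km.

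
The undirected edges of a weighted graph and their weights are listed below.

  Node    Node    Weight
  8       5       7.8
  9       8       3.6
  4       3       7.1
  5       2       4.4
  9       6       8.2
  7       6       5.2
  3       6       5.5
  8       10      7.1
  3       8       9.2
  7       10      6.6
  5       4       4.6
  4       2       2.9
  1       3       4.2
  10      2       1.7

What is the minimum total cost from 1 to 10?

15.9

Compare a few routes:
1–3–4–2–10: 4.2+7.1+2.9+1.7 = 15.9
1–3–8–10: 4.2+9.2+7.1 = 20.5
1–3–6–7–10: 4.2+5.5+5.2+6.6 = 21.5
Cheapest is 1–3–4–2–10 at 15.9.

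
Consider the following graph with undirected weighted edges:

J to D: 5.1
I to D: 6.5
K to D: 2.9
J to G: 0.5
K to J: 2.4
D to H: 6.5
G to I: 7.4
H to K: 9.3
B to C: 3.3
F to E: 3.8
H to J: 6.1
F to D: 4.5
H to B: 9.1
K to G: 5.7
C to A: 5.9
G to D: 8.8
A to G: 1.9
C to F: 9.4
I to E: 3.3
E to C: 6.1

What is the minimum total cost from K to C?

Shortest distances from K:
K: 0
J: 2.4  (via K)
D: 2.9  (via K)
G: 2.9  (via J)
A: 4.8  (via G)
F: 7.4  (via D)
H: 8.5  (via J)
I: 9.4  (via D)
C: 10.7  (via A)
Shortest route: K–J–G–A–C = 10.7.

10.7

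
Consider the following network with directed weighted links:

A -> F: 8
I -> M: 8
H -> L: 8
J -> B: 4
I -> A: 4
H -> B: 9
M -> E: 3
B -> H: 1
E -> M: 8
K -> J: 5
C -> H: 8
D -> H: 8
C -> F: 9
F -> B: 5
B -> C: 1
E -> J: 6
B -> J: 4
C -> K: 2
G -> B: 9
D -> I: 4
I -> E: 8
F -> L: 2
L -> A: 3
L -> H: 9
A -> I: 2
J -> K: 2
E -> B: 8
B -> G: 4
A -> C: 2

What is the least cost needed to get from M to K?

Settle nodes by increasing distance from M:
M: 0
E: 3  (via M)
J: 9  (via E)
B: 11  (via E)
K: 11  (via J)
Shortest route: M → E → J → K = 11.

11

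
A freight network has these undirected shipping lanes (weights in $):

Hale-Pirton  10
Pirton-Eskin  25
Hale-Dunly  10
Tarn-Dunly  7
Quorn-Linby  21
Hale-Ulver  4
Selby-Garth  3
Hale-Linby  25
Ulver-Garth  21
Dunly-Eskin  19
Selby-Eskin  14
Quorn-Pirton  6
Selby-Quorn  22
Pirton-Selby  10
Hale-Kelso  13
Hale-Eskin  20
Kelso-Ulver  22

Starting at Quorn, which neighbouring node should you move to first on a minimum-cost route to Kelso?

Pirton

Compare a few routes:
Quorn - Selby - Pirton - Hale - Kelso: 22+10+10+13 = 55
Quorn - Pirton - Hale - Ulver - Kelso: 6+10+4+22 = 42
Quorn - Pirton - Hale - Kelso: 6+10+13 = 29
Cheapest is Quorn - Pirton - Hale - Kelso at $29.
So from Quorn the first move is to Pirton.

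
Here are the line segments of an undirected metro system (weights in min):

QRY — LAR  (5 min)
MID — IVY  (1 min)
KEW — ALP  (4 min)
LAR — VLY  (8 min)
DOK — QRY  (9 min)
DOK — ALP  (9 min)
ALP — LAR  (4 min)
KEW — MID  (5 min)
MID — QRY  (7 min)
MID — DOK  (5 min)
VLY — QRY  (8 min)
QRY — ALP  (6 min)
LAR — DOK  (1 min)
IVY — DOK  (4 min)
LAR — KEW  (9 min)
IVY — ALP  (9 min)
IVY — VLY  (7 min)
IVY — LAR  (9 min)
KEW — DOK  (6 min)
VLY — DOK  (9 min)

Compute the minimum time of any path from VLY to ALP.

Running Dijkstra from VLY:
VLY: 0
IVY: 7  (via VLY)
QRY: 8  (via VLY)
LAR: 8  (via VLY)
MID: 8  (via IVY)
DOK: 9  (via VLY)
ALP: 12  (via LAR)
Shortest route: VLY → LAR → ALP = 12 min.

12 min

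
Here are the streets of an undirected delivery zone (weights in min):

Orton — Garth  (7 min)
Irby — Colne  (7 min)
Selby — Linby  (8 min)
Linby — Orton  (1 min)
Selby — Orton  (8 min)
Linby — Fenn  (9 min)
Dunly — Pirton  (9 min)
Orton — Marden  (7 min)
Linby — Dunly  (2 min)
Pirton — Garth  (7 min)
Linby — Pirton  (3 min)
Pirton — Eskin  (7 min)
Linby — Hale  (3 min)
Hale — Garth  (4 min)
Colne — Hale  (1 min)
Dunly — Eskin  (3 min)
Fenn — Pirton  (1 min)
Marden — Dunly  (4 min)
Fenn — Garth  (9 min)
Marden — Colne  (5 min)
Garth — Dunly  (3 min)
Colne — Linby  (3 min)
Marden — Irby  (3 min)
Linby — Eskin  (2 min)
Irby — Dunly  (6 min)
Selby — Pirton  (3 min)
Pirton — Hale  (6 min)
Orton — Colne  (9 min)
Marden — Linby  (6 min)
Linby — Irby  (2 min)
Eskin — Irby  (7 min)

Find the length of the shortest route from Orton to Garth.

Candidate routes:
Orton–Garth: 7 = 7
Orton–Linby–Dunly–Garth: 1+2+3 = 6
Cheapest is Orton–Linby–Dunly–Garth at 6 min.

6 min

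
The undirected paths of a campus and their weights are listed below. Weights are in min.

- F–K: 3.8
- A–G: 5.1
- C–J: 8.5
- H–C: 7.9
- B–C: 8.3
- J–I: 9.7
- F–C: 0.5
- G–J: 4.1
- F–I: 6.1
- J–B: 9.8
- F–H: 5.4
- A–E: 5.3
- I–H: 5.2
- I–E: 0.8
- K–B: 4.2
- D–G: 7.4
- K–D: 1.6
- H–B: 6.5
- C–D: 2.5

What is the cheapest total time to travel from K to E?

10.7 min

Enumerating some paths:
K - D - C - F - I - E: 1.6+2.5+0.5+6.1+0.8 = 11.5
K - F - I - E: 3.8+6.1+0.8 = 10.7
Cheapest is K - F - I - E at 10.7 min.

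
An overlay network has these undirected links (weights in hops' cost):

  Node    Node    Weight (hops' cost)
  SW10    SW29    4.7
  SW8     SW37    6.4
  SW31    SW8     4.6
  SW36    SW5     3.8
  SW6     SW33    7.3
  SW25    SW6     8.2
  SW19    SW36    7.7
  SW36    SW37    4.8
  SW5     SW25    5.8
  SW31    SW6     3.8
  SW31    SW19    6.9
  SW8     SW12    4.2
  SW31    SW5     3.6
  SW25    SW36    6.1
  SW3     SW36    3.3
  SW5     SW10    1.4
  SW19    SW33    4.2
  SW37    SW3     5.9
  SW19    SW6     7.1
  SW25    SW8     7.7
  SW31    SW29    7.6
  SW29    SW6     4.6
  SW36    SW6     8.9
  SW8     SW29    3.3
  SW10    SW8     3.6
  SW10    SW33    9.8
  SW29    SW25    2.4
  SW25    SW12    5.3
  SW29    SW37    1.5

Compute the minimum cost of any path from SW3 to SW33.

15.2 hops' cost

Shortest distances from SW3:
SW3: 0
SW36: 3.3  (via SW3)
SW37: 5.9  (via SW3)
SW5: 7.1  (via SW36)
SW29: 7.4  (via SW37)
SW10: 8.5  (via SW5)
SW25: 9.4  (via SW36)
SW8: 10.7  (via SW29)
SW31: 10.7  (via SW5)
SW19: 11  (via SW36)
SW6: 12  (via SW29)
SW12: 14.7  (via SW25)
SW33: 15.2  (via SW19)
Shortest route: SW3–SW36–SW19–SW33 = 15.2 hops' cost.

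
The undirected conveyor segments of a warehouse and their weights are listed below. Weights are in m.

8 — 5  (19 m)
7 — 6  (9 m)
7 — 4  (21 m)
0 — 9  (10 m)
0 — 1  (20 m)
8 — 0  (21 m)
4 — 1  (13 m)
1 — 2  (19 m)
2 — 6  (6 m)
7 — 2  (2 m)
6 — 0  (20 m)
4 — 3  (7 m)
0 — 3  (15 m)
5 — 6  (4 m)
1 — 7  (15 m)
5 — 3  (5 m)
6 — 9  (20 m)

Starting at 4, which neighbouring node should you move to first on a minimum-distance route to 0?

3

Compare a few routes:
4–1–0: 13+20 = 33
4–3–5–6–0: 7+5+4+20 = 36
4–3–0: 7+15 = 22
Cheapest is 4–3–0 at 22 m.
So from 4 the first move is to 3.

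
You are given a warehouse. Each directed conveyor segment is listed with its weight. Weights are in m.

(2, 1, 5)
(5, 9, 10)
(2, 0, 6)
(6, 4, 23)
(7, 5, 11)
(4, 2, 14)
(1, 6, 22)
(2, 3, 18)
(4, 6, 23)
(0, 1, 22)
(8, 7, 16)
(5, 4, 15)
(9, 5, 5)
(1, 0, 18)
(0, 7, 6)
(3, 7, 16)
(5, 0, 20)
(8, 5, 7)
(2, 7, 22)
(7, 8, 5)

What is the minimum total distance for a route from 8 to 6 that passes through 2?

Shortest 8→2: 8–5–4–2 = 36
Best 2 to 6: 2–1–6 costing 27
Total via 2: 36 + 27 = 63 m.

63 m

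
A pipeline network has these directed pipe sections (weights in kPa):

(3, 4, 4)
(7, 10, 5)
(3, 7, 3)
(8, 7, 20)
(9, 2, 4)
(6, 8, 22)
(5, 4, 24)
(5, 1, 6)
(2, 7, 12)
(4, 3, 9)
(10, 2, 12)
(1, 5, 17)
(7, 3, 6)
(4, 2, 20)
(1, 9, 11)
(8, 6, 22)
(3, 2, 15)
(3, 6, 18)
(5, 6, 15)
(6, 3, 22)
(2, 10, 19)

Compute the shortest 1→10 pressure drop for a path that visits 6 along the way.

Best 1 to 6: 1–5–6 costing 32
Shortest 6→10: 6–3–7–10 = 30
Total via 6: 32 + 30 = 62 kPa.

62 kPa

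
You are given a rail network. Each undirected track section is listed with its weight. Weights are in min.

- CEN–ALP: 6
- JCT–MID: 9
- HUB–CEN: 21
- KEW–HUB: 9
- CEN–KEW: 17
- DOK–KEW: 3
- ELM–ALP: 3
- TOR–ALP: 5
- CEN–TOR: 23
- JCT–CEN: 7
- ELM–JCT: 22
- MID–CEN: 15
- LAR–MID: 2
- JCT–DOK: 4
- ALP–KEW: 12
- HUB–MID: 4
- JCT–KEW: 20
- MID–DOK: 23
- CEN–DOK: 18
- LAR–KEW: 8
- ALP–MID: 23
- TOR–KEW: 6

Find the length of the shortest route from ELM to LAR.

Shortest distances from ELM:
ELM: 0
ALP: 3  (via ELM)
TOR: 8  (via ALP)
CEN: 9  (via ALP)
KEW: 14  (via TOR)
JCT: 16  (via CEN)
DOK: 17  (via KEW)
LAR: 22  (via KEW)
Shortest route: ELM → ALP → TOR → KEW → LAR = 22 min.

22 min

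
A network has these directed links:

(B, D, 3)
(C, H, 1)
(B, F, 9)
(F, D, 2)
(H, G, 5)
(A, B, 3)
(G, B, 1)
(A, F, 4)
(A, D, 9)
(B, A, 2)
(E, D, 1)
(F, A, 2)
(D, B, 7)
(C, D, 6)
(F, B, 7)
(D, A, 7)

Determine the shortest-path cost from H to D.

9

Running Dijkstra from H:
H: 0
G: 5  (via H)
B: 6  (via G)
A: 8  (via B)
D: 9  (via B)
Shortest route: H → G → B → D = 9.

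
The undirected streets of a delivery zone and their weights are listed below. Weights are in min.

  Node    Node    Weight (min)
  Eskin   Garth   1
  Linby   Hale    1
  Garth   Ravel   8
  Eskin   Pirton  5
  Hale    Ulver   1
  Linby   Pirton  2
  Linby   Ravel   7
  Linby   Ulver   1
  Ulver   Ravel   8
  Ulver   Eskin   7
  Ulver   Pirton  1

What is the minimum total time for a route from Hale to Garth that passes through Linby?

Best Hale to Linby: Hale–Linby costing 1
Shortest Linby→Garth: Linby–Pirton–Eskin–Garth = 8
Total via Linby: 1 + 8 = 9 min.

9 min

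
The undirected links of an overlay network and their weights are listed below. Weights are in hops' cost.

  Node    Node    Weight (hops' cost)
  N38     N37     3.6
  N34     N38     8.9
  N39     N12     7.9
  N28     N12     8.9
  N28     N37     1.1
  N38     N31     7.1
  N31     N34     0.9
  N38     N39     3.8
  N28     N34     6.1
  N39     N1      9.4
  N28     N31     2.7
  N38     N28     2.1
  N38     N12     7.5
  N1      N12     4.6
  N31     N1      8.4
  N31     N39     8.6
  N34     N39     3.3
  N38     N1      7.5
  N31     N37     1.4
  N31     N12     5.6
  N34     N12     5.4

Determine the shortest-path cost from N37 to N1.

Shortest distances from N37:
N37: 0
N28: 1.1  (via N37)
N31: 1.4  (via N37)
N34: 2.3  (via N31)
N38: 3.2  (via N28)
N39: 5.6  (via N34)
N12: 7  (via N31)
N1: 9.8  (via N31)
Shortest route: N37–N31–N1 = 9.8 hops' cost.

9.8 hops' cost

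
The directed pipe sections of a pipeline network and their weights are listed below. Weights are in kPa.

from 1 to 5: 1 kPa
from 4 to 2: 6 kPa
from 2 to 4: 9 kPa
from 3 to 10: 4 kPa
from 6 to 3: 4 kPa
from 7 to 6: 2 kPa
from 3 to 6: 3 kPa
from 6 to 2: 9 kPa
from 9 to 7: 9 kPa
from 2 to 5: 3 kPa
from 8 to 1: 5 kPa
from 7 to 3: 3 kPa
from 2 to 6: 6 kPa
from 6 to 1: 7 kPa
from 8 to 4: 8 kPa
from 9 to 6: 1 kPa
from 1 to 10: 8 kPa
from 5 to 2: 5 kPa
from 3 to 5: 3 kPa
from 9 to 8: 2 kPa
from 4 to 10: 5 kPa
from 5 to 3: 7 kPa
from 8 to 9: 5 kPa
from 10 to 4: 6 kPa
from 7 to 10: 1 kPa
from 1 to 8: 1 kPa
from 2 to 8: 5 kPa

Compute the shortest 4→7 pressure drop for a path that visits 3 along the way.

Shortest 4→3: 4–2–5–3 = 16
Shortest 3→7: 3–6–1–8–9–7 = 25
Total via 3: 16 + 25 = 41 kPa.

41 kPa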